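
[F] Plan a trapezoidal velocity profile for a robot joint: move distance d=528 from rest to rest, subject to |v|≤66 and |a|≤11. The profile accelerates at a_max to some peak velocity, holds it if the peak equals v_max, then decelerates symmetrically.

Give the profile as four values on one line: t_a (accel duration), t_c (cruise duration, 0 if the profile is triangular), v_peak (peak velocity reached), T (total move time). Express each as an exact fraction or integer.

t_a=6 t_c=2 v_peak=66 T=14

(v_max)²/a_max = 66²/11 = 396
528 ≥ 396 → trapezoidal
t_a = 66/11 = 6; v_peak = 66
d_cruise = 528 − 396 = 132; t_c = 132/66 = 2
T = 2·6 + 2 = 14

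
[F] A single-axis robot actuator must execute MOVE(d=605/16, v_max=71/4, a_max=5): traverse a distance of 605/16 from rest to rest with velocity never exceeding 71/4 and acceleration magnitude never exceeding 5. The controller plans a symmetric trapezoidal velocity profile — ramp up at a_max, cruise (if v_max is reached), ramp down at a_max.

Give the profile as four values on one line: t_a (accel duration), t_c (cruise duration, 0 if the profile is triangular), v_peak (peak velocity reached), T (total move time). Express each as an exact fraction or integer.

(v_max)²/a_max = (71/4)²/5 = 5041/80
605/16 < 5041/80 so t_c = 0
v_peak = √(605/16·5) = √(3025/16) = 55/4
t_a = (55/4)/5 = 11/4; t_c = 0
T = 2·11/4 = 11/2

t_a=11/4 t_c=0 v_peak=55/4 T=11/2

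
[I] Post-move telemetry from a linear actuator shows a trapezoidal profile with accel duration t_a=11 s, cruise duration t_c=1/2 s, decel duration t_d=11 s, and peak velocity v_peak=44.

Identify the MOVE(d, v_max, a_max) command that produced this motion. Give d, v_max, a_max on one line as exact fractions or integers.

d=506 v_max=44 a_max=4

a_max = 44/11 = 4
d_a = ½·44·11 = 242; d_c = 44·1/2 = 22
d = 2·242 + 22 = 506
t_c = 1/2 > 0 ⇒ limit active, v_max = 44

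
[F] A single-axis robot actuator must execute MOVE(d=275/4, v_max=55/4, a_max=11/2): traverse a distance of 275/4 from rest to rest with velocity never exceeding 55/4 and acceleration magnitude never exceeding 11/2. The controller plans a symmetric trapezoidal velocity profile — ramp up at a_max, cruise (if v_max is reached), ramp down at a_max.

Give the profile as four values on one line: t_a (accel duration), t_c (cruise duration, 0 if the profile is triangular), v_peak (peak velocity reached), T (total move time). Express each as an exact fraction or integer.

t_a=5/2 t_c=5/2 v_peak=55/4 T=15/2

vₘ²/aₘ = (55/4)²/(11/2) = 275/8
275/4 ≥ 275/8 → trapezoidal
t_a = (55/4)/(11/2) = 5/2; v_peak = 55/4
d_cruise = 275/4 − 275/8 = 275/8; t_c = (275/8)/(55/4) = 5/2
T = 2·5/2 + 5/2 = 15/2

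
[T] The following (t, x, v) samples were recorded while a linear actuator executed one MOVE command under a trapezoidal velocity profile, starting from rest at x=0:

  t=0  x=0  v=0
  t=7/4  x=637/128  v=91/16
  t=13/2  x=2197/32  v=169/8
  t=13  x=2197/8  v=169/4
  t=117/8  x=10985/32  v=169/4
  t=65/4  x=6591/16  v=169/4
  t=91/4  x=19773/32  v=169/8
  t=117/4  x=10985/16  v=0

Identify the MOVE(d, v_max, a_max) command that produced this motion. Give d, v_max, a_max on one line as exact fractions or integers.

final state: t=117/4, x=10985/16, v=0 → d = 10985/16
a_max = (91/16−0)/(7/4−0) = 13/4
max v = 169/4 over t∈[13,65/4] → v_max = 169/4
check: 169/4·(13+13/4) = 10985/16 ✓

d=10985/16 v_max=169/4 a_max=13/4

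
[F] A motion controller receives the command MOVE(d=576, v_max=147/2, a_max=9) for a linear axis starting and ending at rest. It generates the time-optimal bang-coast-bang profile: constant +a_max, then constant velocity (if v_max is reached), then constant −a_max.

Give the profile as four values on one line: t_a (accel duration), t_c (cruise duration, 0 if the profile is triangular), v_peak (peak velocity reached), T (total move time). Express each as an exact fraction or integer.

t_a=8 t_c=0 v_peak=72 T=16

v_max²/a_max = (147/2)²/9 = 2401/4
576 < 2401/4 so t_c = 0
v_peak = √(576·9) = √5184 = 72
t_a = 72/9 = 8; t_c = 0
T = 2·8 = 16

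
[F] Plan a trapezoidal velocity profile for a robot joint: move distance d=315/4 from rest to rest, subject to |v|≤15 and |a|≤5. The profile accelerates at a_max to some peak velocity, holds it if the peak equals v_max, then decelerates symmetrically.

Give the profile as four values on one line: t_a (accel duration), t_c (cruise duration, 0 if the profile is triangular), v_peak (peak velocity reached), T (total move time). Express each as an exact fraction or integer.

v_max²/a_max = 15²/5 = 45
315/4 ≥ 45 so v_max reached
t_a = 15/5 = 3; v_peak = 15
d_cruise = 315/4 − 45 = 135/4; t_c = (135/4)/15 = 9/4
T = 2·3 + 9/4 = 33/4

t_a=3 t_c=9/4 v_peak=15 T=33/4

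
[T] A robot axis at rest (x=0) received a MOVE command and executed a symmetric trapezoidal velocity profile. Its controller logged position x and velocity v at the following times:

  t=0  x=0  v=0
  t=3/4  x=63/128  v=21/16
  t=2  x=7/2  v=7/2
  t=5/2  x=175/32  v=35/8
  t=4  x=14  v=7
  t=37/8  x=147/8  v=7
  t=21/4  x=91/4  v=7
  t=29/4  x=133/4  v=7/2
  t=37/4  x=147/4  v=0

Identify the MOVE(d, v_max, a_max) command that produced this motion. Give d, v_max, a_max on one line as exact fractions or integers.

final state: t=37/4, x=147/4, v=0 → d = 147/4
a_max = (21/16−0)/(3/4−0) = 7/4
max v = 7 over t∈[4,21/4] → v_max = 7
check: 7·(4+5/4) = 147/4 ✓

d=147/4 v_max=7 a_max=7/4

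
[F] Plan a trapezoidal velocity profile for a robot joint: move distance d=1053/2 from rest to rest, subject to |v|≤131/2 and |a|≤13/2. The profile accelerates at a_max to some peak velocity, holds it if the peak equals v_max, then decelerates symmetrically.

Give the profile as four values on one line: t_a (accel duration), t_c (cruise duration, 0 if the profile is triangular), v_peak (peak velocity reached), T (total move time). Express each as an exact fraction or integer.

t_a=9 t_c=0 v_peak=117/2 T=18

v_max²/a_max = (131/2)²/(13/2) = 17161/26
1053/2 < 17161/26 so t_c = 0
v_peak = √(1053/2·13/2) = √(13689/4) = 117/2
t_a = (117/2)/(13/2) = 9; t_c = 0
T = 2·9 = 18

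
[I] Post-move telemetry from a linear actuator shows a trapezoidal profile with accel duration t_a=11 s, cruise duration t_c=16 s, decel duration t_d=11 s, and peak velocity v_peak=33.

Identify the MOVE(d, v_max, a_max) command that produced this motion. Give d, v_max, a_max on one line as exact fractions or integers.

d=891 v_max=33 a_max=3

a_max = 33/11 = 3
d_a = ½·33·11 = 363/2; d_c = 33·16 = 528
d = 2·363/2 + 528 = 891
t_c = 16 > 0 so v_max = 33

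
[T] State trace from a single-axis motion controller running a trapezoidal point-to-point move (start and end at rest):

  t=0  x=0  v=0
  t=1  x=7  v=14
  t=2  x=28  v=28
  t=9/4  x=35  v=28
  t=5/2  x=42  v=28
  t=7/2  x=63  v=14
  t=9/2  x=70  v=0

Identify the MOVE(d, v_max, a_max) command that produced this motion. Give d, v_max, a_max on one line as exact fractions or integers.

d=70 v_max=28 a_max=14

final state: t=9/2, x=70, v=0 → d = 70
a_max = (14−0)/(1−0) = 14
max v = 28 over t∈[2,5/2] → v_max = 28
check: 28·(2+1/2) = 70 ✓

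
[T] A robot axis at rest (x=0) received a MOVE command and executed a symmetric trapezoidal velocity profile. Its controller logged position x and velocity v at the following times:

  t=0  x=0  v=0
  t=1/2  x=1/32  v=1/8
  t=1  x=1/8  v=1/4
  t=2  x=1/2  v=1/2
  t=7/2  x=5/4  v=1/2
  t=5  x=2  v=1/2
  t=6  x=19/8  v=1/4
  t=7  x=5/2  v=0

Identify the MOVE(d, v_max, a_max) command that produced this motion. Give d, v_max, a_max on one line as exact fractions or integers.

final state: t=7, x=5/2, v=0 → d = 5/2
a_max = (1/8−0)/(1/2−0) = 1/4
max v = 1/2 over t∈[2,5] → v_max = 1/2
check: 1/2·(2+3) = 5/2 ✓

d=5/2 v_max=1/2 a_max=1/4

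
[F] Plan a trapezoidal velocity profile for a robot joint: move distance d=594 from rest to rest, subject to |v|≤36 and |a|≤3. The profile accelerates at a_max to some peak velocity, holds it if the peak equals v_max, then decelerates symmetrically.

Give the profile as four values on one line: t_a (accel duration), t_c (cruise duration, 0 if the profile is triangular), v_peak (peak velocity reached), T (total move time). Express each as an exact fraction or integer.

(v_max)²/a_max = 36²/3 = 432
594 ≥ 432 so v_max reached
t_a = 36/3 = 12; v_peak = 36
d_cruise = 594 − 432 = 162; t_c = 162/36 = 9/2
T = 2·12 + 9/2 = 57/2

t_a=12 t_c=9/2 v_peak=36 T=57/2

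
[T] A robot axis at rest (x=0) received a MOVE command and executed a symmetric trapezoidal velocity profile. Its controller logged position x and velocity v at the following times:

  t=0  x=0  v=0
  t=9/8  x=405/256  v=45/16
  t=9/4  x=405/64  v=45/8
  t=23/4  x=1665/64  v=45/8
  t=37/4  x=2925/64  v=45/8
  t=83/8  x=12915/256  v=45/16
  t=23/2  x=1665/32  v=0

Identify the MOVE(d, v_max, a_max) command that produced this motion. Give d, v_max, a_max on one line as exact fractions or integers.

final state: t=23/2, x=1665/32, v=0 → d = 1665/32
a_max = (45/16−0)/(9/8−0) = 5/2
max v = 45/8 over t∈[9/4,37/4] → v_max = 45/8
check: 45/8·(9/4+7) = 1665/32 ✓

d=1665/32 v_max=45/8 a_max=5/2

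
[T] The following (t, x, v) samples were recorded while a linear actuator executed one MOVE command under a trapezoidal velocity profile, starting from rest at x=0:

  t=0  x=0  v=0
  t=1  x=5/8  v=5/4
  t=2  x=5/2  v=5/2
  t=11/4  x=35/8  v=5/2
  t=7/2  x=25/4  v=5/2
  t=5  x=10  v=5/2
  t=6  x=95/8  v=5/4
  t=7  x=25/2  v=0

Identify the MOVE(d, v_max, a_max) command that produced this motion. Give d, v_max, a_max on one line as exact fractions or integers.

d=25/2 v_max=5/2 a_max=5/4

final state: t=7, x=25/2, v=0 → d = 25/2
a_max = (5/4−0)/(1−0) = 5/4
max v = 5/2 over t∈[2,5] → v_max = 5/2
check: 5/2·(2+3) = 25/2 ✓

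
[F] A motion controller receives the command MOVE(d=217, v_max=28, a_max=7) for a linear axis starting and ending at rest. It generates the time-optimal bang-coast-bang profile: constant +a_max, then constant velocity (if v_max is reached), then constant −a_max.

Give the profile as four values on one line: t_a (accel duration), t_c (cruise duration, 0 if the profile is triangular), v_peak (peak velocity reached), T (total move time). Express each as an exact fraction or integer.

vₘ²/aₘ = 28²/7 = 112
217 ≥ 112 so v_max reached
t_a = 28/7 = 4; v_peak = 28
d_cruise = 217 − 112 = 105; t_c = 105/28 = 15/4
T = 2·4 + 15/4 = 47/4

t_a=4 t_c=15/4 v_peak=28 T=47/4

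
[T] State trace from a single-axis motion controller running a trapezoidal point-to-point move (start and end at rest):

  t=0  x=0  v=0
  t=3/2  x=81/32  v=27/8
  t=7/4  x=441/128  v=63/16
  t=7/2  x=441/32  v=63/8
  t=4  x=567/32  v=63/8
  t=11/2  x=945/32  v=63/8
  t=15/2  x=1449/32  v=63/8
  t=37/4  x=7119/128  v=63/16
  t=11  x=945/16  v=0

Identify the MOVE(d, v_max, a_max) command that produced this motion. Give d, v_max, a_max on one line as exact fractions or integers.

d=945/16 v_max=63/8 a_max=9/4

final state: t=11, x=945/16, v=0 → d = 945/16
a_max = (27/8−0)/(3/2−0) = 9/4
max v = 63/8 over t∈[7/2,15/2] → v_max = 63/8
check: 63/8·(7/2+4) = 945/16 ✓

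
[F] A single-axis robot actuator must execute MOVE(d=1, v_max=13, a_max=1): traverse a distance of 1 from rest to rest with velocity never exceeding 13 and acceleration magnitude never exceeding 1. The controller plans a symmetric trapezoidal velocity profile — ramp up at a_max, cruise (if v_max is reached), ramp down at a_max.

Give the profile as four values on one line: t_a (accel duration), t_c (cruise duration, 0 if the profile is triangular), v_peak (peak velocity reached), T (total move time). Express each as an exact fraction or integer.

t_a=1 t_c=0 v_peak=1 T=2

vₘ²/aₘ = 13²/1 = 169
1 < 169 → triangular
v_peak = √(1·1) = √1 = 1
t_a = 1/1 = 1; t_c = 0
T = 2·1 = 2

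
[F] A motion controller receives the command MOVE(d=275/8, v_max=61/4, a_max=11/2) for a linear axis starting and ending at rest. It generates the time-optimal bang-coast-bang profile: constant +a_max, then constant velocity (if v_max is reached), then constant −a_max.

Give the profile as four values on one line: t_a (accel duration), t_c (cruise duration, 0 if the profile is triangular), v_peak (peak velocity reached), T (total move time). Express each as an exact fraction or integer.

v_max²/a_max = (61/4)²/(11/2) = 3721/88
275/8 < 3721/88 → triangular
v_peak = √(275/8·11/2) = √(3025/16) = 55/4
t_a = (55/4)/(11/2) = 5/2; t_c = 0
T = 2·5/2 = 5

t_a=5/2 t_c=0 v_peak=55/4 T=5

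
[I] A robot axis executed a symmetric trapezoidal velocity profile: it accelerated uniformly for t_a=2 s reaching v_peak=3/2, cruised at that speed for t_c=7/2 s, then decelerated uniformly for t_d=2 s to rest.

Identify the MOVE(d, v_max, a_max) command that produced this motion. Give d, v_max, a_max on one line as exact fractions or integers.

a_max = (3/2)/2 = 3/4
d_a = ½·3/2·2 = 3/2; d_c = 3/2·7/2 = 21/4
d = 2·3/2 + 21/4 = 33/4
t_c = 7/2 > 0 so v_max = 3/2

d=33/4 v_max=3/2 a_max=3/4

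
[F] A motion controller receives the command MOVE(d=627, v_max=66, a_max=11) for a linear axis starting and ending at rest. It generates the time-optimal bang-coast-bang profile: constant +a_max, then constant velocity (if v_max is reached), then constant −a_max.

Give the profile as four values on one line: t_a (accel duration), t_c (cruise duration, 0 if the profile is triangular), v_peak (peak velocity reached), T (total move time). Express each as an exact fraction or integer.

t_a=6 t_c=7/2 v_peak=66 T=31/2

v_max²/a_max = 66²/11 = 396
627 ≥ 396 ⇒ cruise phase
t_a = 66/11 = 6; v_peak = 66
d_cruise = 627 − 396 = 231; t_c = 231/66 = 7/2
T = 2·6 + 7/2 = 31/2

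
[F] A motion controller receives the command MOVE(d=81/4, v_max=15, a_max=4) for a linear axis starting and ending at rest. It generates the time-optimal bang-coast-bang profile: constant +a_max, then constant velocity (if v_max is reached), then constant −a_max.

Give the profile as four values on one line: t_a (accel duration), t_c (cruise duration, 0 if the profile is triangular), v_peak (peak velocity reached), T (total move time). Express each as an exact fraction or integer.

t_a=9/4 t_c=0 v_peak=9 T=9/2

(v_max)²/a_max = 15²/4 = 225/4
81/4 < 225/4 → triangular
v_peak = √(81/4·4) = √81 = 9
t_a = 9/4; t_c = 0
T = 2·9/4 = 9/2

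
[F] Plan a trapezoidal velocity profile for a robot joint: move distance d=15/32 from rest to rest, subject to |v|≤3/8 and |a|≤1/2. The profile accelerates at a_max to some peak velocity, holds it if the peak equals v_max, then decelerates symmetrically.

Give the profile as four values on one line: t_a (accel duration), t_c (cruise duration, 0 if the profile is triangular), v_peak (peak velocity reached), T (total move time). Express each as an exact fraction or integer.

t_a=3/4 t_c=1/2 v_peak=3/8 T=2

(v_max)²/a_max = (3/8)²/(1/2) = 9/32
15/32 ≥ 9/32 → trapezoidal
t_a = (3/8)/(1/2) = 3/4; v_peak = 3/8
d_cruise = 15/32 − 9/32 = 3/16; t_c = (3/16)/(3/8) = 1/2
T = 2·3/4 + 1/2 = 2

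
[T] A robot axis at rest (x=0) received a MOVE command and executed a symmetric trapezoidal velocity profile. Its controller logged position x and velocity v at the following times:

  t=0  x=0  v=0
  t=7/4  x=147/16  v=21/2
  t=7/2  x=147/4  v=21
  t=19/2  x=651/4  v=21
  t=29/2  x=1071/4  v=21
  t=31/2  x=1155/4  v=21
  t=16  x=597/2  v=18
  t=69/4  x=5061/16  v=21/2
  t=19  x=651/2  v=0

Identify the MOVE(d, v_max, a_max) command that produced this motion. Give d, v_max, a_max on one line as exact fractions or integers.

d=651/2 v_max=21 a_max=6

final state: t=19, x=651/2, v=0 → d = 651/2
a_max = (21/2−0)/(7/4−0) = 6
max v = 21 over t∈[7/2,31/2] → v_max = 21
check: 21·(7/2+12) = 651/2 ✓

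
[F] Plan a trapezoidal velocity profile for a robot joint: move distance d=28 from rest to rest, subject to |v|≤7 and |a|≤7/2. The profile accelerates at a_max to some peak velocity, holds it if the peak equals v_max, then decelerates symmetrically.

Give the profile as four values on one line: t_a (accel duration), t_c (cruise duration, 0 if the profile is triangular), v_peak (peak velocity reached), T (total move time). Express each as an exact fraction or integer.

v_max²/a_max = 7²/(7/2) = 14
28 ≥ 14 so v_max reached
t_a = 7/(7/2) = 2; v_peak = 7
d_cruise = 28 − 14 = 14; t_c = 14/7 = 2
T = 2·2 + 2 = 6

t_a=2 t_c=2 v_peak=7 T=6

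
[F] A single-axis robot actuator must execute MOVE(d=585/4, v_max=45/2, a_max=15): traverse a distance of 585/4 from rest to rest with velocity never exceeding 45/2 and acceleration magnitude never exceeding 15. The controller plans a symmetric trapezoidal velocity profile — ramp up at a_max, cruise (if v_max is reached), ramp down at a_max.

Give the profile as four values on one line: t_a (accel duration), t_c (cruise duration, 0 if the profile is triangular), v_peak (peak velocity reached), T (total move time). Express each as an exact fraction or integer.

v_max²/a_max = (45/2)²/15 = 135/4
585/4 ≥ 135/4 so v_max reached
t_a = (45/2)/15 = 3/2; v_peak = 45/2
d_cruise = 585/4 − 135/4 = 225/2; t_c = (225/2)/(45/2) = 5
T = 2·3/2 + 5 = 8

t_a=3/2 t_c=5 v_peak=45/2 T=8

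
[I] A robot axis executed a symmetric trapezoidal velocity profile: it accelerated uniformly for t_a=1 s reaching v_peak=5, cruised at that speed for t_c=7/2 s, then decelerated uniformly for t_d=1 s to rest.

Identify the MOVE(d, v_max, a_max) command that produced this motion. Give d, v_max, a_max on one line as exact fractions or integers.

d=45/2 v_max=5 a_max=5

a_max = 5/1 = 5
d_a = ½·5·1 = 5/2; d_c = 5·7/2 = 35/2
d = 2·5/2 + 35/2 = 45/2
t_c = 7/2 > 0 ⇒ limit active, v_max = 5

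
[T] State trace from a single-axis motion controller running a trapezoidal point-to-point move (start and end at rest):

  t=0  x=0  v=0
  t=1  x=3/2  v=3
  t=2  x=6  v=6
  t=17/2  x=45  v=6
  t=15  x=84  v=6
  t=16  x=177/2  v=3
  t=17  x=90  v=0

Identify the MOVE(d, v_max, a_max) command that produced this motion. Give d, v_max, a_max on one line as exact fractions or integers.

d=90 v_max=6 a_max=3

final state: t=17, x=90, v=0 → d = 90
a_max = (3−0)/(1−0) = 3
max v = 6 over t∈[2,15] → v_max = 6
check: 6·(2+13) = 90 ✓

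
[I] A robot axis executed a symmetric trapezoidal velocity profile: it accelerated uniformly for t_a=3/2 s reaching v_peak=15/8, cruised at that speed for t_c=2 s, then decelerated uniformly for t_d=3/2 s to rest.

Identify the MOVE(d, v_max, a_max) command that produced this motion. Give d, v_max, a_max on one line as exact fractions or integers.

a_max = (15/8)/(3/2) = 5/4
d_a = ½·15/8·3/2 = 45/32; d_c = 15/8·2 = 15/4
d = 2·45/32 + 15/4 = 105/16
t_c = 2 > 0 → v_max = v_peak = 15/8

d=105/16 v_max=15/8 a_max=5/4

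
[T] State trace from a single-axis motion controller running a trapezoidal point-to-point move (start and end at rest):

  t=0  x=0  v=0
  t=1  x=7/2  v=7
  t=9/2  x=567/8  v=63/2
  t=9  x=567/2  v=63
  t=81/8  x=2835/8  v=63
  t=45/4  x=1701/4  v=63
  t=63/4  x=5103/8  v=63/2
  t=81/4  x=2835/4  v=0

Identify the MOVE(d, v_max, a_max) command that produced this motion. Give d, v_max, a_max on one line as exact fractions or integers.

d=2835/4 v_max=63 a_max=7

final state: t=81/4, x=2835/4, v=0 → d = 2835/4
a_max = (7−0)/(1−0) = 7
max v = 63 over t∈[9,45/4] → v_max = 63
check: 63·(9+9/4) = 2835/4 ✓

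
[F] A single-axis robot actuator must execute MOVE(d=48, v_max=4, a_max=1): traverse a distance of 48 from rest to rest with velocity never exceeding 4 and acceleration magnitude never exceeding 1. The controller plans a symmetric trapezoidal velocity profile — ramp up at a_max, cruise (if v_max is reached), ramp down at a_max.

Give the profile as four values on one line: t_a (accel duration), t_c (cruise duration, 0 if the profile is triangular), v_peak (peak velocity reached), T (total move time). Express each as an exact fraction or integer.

t_a=4 t_c=8 v_peak=4 T=16

v_max²/a_max = 4²/1 = 16
48 ≥ 16 ⇒ cruise phase
t_a = 4/1 = 4; v_peak = 4
d_cruise = 48 − 16 = 32; t_c = 32/4 = 8
T = 2·4 + 8 = 16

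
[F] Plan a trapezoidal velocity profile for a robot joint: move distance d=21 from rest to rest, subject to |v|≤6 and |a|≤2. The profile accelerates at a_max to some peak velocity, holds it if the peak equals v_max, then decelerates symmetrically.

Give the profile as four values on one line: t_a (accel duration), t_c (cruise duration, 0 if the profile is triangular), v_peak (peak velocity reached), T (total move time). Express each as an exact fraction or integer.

t_a=3 t_c=1/2 v_peak=6 T=13/2

(v_max)²/a_max = 6²/2 = 18
21 ≥ 18 → trapezoidal
t_a = 6/2 = 3; v_peak = 6
d_cruise = 21 − 18 = 3; t_c = 3/6 = 1/2
T = 2·3 + 1/2 = 13/2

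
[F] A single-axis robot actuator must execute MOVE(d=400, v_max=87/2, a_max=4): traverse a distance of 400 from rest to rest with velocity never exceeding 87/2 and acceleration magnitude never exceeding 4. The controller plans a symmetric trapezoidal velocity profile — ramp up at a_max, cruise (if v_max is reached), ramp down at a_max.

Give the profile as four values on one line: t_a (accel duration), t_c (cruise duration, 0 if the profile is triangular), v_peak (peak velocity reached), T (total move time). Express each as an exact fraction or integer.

vₘ²/aₘ = (87/2)²/4 = 7569/16
400 < 7569/16 so t_c = 0
v_peak = √(400·4) = √1600 = 40
t_a = 40/4 = 10; t_c = 0
T = 2·10 = 20

t_a=10 t_c=0 v_peak=40 T=20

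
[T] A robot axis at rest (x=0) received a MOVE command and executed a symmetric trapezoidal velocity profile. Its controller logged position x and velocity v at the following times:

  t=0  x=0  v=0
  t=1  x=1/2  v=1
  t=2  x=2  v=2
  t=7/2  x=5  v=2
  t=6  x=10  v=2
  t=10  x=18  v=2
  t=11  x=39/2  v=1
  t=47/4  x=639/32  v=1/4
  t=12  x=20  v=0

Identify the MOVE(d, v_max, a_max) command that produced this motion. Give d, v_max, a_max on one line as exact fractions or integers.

d=20 v_max=2 a_max=1

final state: t=12, x=20, v=0 → d = 20
a_max = (1−0)/(1−0) = 1
max v = 2 over t∈[2,10] → v_max = 2
check: 2·(2+8) = 20 ✓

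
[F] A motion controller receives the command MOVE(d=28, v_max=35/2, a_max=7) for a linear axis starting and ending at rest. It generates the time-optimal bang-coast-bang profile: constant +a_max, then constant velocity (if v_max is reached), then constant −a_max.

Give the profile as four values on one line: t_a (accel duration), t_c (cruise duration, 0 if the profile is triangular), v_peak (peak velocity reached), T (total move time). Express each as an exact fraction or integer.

t_a=2 t_c=0 v_peak=14 T=4

v_max²/a_max = (35/2)²/7 = 175/4
28 < 175/4 ⇒ no cruise
v_peak = √(28·7) = √196 = 14
t_a = 14/7 = 2; t_c = 0
T = 2·2 = 4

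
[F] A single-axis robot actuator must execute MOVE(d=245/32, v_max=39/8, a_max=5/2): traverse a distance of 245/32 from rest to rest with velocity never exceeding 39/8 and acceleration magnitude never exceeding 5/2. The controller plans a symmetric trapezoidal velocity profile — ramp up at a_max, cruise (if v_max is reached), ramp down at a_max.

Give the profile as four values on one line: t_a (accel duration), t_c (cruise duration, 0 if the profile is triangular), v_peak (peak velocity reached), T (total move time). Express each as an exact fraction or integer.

(v_max)²/a_max = (39/8)²/(5/2) = 1521/160
245/32 < 1521/160 so t_c = 0
v_peak = √(245/32·5/2) = √(1225/64) = 35/8
t_a = (35/8)/(5/2) = 7/4; t_c = 0
T = 2·7/4 = 7/2

t_a=7/4 t_c=0 v_peak=35/8 T=7/2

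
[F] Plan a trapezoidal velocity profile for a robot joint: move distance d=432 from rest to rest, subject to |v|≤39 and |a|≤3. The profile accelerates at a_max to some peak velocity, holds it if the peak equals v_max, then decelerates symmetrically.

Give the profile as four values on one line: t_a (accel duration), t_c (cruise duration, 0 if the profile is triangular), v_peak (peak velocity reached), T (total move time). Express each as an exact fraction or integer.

(v_max)²/a_max = 39²/3 = 507
432 < 507 ⇒ no cruise
v_peak = √(432·3) = √1296 = 36
t_a = 36/3 = 12; t_c = 0
T = 2·12 = 24

t_a=12 t_c=0 v_peak=36 T=24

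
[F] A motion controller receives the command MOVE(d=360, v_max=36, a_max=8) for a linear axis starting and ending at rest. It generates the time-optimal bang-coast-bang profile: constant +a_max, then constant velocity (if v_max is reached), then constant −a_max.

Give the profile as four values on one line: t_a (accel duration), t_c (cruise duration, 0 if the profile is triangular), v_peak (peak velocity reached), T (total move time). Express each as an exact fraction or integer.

t_a=9/2 t_c=11/2 v_peak=36 T=29/2

vₘ²/aₘ = 36²/8 = 162
360 ≥ 162 ⇒ cruise phase
t_a = 36/8 = 9/2; v_peak = 36
d_cruise = 360 − 162 = 198; t_c = 198/36 = 11/2
T = 2·9/2 + 11/2 = 29/2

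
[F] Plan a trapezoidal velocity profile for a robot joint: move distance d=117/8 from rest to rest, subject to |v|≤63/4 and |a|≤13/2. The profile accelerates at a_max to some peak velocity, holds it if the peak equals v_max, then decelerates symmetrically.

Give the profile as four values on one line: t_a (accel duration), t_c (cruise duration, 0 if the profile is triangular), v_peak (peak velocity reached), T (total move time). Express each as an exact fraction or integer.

v_max²/a_max = (63/4)²/(13/2) = 3969/104
117/8 < 3969/104 → triangular
v_peak = √(117/8·13/2) = √(1521/16) = 39/4
t_a = (39/4)/(13/2) = 3/2; t_c = 0
T = 2·3/2 = 3

t_a=3/2 t_c=0 v_peak=39/4 T=3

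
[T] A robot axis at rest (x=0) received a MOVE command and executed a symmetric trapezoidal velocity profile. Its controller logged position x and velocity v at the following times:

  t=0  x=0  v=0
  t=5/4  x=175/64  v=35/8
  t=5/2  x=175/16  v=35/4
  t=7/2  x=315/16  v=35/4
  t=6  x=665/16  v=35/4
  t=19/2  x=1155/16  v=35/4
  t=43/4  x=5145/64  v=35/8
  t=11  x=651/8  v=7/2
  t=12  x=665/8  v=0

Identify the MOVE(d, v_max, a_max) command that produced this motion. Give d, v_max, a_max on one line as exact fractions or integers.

d=665/8 v_max=35/4 a_max=7/2

final state: t=12, x=665/8, v=0 → d = 665/8
a_max = (35/8−0)/(5/4−0) = 7/2
max v = 35/4 over t∈[5/2,19/2] → v_max = 35/4
check: 35/4·(5/2+7) = 665/8 ✓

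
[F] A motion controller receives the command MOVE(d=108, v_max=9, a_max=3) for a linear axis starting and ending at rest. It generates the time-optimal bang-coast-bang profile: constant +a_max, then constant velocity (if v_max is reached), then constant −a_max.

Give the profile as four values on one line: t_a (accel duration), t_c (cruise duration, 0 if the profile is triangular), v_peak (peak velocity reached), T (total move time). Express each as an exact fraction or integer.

t_a=3 t_c=9 v_peak=9 T=15

v_max²/a_max = 9²/3 = 27
108 ≥ 27 ⇒ cruise phase
t_a = 9/3 = 3; v_peak = 9
d_cruise = 108 − 27 = 81; t_c = 81/9 = 9
T = 2·3 + 9 = 15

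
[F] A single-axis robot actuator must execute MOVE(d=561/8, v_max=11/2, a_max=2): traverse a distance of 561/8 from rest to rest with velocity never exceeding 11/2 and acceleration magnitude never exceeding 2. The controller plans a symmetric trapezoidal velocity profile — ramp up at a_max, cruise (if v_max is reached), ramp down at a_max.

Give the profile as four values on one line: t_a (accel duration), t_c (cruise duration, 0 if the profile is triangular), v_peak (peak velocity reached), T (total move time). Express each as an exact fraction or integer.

vₘ²/aₘ = (11/2)²/2 = 121/8
561/8 ≥ 121/8 → trapezoidal
t_a = (11/2)/2 = 11/4; v_peak = 11/2
d_cruise = 561/8 − 121/8 = 55; t_c = 55/(11/2) = 10
T = 2·11/4 + 10 = 31/2

t_a=11/4 t_c=10 v_peak=11/2 T=31/2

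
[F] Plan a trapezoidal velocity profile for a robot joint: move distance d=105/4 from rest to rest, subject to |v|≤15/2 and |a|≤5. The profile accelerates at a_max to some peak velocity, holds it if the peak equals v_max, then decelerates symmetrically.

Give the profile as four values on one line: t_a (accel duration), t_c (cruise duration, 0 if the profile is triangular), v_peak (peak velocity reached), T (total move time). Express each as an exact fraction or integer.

t_a=3/2 t_c=2 v_peak=15/2 T=5

vₘ²/aₘ = (15/2)²/5 = 45/4
105/4 ≥ 45/4 ⇒ cruise phase
t_a = (15/2)/5 = 3/2; v_peak = 15/2
d_cruise = 105/4 − 45/4 = 15; t_c = 15/(15/2) = 2
T = 2·3/2 + 2 = 5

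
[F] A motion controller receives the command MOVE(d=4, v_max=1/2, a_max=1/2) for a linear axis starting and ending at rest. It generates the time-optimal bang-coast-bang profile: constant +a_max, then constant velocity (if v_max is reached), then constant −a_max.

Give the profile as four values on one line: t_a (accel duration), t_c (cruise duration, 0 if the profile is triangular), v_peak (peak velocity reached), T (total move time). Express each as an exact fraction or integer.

t_a=1 t_c=7 v_peak=1/2 T=9

(v_max)²/a_max = (1/2)²/(1/2) = 1/2
4 ≥ 1/2 → trapezoidal
t_a = (1/2)/(1/2) = 1; v_peak = 1/2
d_cruise = 4 − 1/2 = 7/2; t_c = (7/2)/(1/2) = 7
T = 2·1 + 7 = 9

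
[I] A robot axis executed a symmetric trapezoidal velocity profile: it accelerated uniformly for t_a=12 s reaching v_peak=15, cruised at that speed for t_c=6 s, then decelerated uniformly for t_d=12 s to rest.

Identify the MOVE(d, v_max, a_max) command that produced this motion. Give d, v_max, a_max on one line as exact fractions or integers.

a_max = 15/12 = 5/4
d_a = ½·15·12 = 90; d_c = 15·6 = 90
d = 2·90 + 90 = 270
t_c = 6 > 0 so v_max = 15

d=270 v_max=15 a_max=5/4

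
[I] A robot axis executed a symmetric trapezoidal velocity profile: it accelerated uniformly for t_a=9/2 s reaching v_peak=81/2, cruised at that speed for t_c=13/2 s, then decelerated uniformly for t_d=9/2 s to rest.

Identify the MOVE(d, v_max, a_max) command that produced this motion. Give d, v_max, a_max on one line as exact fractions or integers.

d=891/2 v_max=81/2 a_max=9

a_max = (81/2)/(9/2) = 9
d_a = ½·81/2·9/2 = 729/8; d_c = 81/2·13/2 = 1053/4
d = 2·729/8 + 1053/4 = 891/2
t_c = 13/2 > 0 so v_max = 81/2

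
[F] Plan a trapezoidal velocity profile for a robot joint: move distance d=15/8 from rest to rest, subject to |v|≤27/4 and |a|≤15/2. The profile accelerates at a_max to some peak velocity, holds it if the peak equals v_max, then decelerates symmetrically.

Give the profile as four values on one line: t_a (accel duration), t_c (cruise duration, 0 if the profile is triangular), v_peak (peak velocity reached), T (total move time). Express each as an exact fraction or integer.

(v_max)²/a_max = (27/4)²/(15/2) = 243/40
15/8 < 243/40 so t_c = 0
v_peak = √(15/8·15/2) = √(225/16) = 15/4
t_a = (15/4)/(15/2) = 1/2; t_c = 0
T = 2·1/2 = 1

t_a=1/2 t_c=0 v_peak=15/4 T=1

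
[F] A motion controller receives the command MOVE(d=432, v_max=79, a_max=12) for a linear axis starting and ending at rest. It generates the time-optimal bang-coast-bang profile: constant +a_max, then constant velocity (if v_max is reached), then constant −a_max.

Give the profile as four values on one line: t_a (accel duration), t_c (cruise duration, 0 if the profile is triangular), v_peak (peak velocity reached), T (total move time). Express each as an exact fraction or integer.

v_max²/a_max = 79²/12 = 6241/12
432 < 6241/12 → triangular
v_peak = √(432·12) = √5184 = 72
t_a = 72/12 = 6; t_c = 0
T = 2·6 = 12

t_a=6 t_c=0 v_peak=72 T=12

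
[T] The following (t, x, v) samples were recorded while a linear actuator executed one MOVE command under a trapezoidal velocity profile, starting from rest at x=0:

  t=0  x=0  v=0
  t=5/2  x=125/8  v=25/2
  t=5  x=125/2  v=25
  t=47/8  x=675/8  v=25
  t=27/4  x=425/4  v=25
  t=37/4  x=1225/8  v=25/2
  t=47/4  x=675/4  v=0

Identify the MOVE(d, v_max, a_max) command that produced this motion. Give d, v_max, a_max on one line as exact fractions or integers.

d=675/4 v_max=25 a_max=5

final state: t=47/4, x=675/4, v=0 → d = 675/4
a_max = (25/2−0)/(5/2−0) = 5
max v = 25 over t∈[5,27/4] → v_max = 25
check: 25·(5+7/4) = 675/4 ✓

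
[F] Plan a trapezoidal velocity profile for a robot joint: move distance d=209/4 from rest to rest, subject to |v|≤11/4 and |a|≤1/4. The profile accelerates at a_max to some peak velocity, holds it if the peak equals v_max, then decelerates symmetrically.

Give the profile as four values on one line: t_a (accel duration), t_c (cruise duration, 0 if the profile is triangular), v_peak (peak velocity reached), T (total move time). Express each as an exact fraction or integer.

vₘ²/aₘ = (11/4)²/(1/4) = 121/4
209/4 ≥ 121/4 → trapezoidal
t_a = (11/4)/(1/4) = 11; v_peak = 11/4
d_cruise = 209/4 − 121/4 = 22; t_c = 22/(11/4) = 8
T = 2·11 + 8 = 30

t_a=11 t_c=8 v_peak=11/4 T=30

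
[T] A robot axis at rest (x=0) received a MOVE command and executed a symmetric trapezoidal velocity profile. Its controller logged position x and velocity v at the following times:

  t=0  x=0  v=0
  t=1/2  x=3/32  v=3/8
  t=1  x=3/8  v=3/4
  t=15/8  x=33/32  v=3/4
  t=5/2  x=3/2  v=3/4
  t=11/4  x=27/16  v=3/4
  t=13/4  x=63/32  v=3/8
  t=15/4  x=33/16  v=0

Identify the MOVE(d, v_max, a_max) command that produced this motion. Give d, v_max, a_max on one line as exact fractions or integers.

d=33/16 v_max=3/4 a_max=3/4

final state: t=15/4, x=33/16, v=0 → d = 33/16
a_max = (3/8−0)/(1/2−0) = 3/4
max v = 3/4 over t∈[1,11/4] → v_max = 3/4
check: 3/4·(1+7/4) = 33/16 ✓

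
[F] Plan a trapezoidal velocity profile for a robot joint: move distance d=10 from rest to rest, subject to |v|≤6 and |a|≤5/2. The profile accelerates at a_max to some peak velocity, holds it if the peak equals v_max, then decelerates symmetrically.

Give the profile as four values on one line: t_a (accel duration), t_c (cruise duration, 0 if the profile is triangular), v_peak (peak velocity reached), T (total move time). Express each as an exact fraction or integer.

t_a=2 t_c=0 v_peak=5 T=4

(v_max)²/a_max = 6²/(5/2) = 72/5
10 < 72/5 ⇒ no cruise
v_peak = √(10·5/2) = √25 = 5
t_a = 5/(5/2) = 2; t_c = 0
T = 2·2 = 4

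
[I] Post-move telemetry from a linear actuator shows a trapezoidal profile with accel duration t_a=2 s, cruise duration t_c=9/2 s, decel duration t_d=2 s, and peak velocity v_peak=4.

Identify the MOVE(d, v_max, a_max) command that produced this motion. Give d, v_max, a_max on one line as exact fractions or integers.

d=26 v_max=4 a_max=2

a_max = 4/2 = 2
d_a = ½·4·2 = 4; d_c = 4·9/2 = 18
d = 2·4 + 18 = 26
t_c = 9/2 > 0 so v_max = 4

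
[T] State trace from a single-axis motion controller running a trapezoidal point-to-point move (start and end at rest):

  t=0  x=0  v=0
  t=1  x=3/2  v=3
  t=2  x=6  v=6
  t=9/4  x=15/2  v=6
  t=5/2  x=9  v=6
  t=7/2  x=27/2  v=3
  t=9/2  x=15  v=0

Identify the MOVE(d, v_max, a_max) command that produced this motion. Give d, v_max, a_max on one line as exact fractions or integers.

final state: t=9/2, x=15, v=0 → d = 15
a_max = (3−0)/(1−0) = 3
max v = 6 over t∈[2,5/2] → v_max = 6
check: 6·(2+1/2) = 15 ✓

d=15 v_max=6 a_max=3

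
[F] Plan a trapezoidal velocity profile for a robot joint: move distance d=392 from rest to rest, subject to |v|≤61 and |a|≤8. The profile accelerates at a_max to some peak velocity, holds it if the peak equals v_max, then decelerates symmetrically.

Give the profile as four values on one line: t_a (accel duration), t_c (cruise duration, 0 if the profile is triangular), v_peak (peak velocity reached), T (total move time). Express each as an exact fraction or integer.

t_a=7 t_c=0 v_peak=56 T=14

(v_max)²/a_max = 61²/8 = 3721/8
392 < 3721/8 so t_c = 0
v_peak = √(392·8) = √3136 = 56
t_a = 56/8 = 7; t_c = 0
T = 2·7 = 14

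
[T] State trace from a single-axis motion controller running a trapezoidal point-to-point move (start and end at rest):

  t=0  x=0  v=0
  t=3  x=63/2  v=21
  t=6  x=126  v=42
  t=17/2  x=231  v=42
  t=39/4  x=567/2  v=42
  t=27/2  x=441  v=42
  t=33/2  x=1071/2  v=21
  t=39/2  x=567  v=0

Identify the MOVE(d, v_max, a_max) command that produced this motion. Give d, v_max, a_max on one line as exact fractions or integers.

d=567 v_max=42 a_max=7

final state: t=39/2, x=567, v=0 → d = 567
a_max = (21−0)/(3−0) = 7
max v = 42 over t∈[6,27/2] → v_max = 42
check: 42·(6+15/2) = 567 ✓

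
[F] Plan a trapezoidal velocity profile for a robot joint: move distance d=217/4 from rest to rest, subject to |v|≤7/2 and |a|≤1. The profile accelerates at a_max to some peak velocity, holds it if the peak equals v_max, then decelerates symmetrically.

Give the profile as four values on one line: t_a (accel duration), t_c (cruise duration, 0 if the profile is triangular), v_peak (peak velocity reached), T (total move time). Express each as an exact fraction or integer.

t_a=7/2 t_c=12 v_peak=7/2 T=19

v_max²/a_max = (7/2)²/1 = 49/4
217/4 ≥ 49/4 ⇒ cruise phase
t_a = (7/2)/1 = 7/2; v_peak = 7/2
d_cruise = 217/4 − 49/4 = 42; t_c = 42/(7/2) = 12
T = 2·7/2 + 12 = 19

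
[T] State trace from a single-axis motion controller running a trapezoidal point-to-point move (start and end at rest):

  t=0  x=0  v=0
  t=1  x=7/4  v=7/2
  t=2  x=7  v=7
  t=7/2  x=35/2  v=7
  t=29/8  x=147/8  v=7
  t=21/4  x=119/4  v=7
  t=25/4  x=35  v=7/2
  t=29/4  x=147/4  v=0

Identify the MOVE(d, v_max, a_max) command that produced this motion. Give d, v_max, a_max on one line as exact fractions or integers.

final state: t=29/4, x=147/4, v=0 → d = 147/4
a_max = (7/2−0)/(1−0) = 7/2
max v = 7 over t∈[2,21/4] → v_max = 7
check: 7·(2+13/4) = 147/4 ✓

d=147/4 v_max=7 a_max=7/2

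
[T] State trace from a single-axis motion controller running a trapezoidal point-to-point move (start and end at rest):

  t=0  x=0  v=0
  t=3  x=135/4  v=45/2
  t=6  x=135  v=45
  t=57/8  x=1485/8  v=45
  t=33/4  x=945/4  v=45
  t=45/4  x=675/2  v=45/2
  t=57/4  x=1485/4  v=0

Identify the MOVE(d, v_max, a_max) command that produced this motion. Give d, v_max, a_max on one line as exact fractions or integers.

final state: t=57/4, x=1485/4, v=0 → d = 1485/4
a_max = (45/2−0)/(3−0) = 15/2
max v = 45 over t∈[6,33/4] → v_max = 45
check: 45·(6+9/4) = 1485/4 ✓

d=1485/4 v_max=45 a_max=15/2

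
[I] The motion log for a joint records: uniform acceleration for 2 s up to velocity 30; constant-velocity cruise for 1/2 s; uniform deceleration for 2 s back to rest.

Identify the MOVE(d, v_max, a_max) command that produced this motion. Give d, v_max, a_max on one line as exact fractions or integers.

d=75 v_max=30 a_max=15

a_max = 30/2 = 15
d_a = ½·30·2 = 30; d_c = 30·1/2 = 15
d = 2·30 + 15 = 75
t_c = 1/2 > 0 so v_max = 30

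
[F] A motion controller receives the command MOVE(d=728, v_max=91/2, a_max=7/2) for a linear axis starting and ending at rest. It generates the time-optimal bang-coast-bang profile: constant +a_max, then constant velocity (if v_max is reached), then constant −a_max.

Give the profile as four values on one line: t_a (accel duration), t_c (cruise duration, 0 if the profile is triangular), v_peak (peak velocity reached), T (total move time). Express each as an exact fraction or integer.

v_max²/a_max = (91/2)²/(7/2) = 1183/2
728 ≥ 1183/2 ⇒ cruise phase
t_a = (91/2)/(7/2) = 13; v_peak = 91/2
d_cruise = 728 − 1183/2 = 273/2; t_c = (273/2)/(91/2) = 3
T = 2·13 + 3 = 29

t_a=13 t_c=3 v_peak=91/2 T=29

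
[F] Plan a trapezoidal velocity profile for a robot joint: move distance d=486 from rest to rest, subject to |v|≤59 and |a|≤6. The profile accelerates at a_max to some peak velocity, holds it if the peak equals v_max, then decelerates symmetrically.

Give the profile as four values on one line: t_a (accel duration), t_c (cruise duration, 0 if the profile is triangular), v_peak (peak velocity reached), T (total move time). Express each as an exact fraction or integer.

(v_max)²/a_max = 59²/6 = 3481/6
486 < 3481/6 → triangular
v_peak = √(486·6) = √2916 = 54
t_a = 54/6 = 9; t_c = 0
T = 2·9 = 18

t_a=9 t_c=0 v_peak=54 T=18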